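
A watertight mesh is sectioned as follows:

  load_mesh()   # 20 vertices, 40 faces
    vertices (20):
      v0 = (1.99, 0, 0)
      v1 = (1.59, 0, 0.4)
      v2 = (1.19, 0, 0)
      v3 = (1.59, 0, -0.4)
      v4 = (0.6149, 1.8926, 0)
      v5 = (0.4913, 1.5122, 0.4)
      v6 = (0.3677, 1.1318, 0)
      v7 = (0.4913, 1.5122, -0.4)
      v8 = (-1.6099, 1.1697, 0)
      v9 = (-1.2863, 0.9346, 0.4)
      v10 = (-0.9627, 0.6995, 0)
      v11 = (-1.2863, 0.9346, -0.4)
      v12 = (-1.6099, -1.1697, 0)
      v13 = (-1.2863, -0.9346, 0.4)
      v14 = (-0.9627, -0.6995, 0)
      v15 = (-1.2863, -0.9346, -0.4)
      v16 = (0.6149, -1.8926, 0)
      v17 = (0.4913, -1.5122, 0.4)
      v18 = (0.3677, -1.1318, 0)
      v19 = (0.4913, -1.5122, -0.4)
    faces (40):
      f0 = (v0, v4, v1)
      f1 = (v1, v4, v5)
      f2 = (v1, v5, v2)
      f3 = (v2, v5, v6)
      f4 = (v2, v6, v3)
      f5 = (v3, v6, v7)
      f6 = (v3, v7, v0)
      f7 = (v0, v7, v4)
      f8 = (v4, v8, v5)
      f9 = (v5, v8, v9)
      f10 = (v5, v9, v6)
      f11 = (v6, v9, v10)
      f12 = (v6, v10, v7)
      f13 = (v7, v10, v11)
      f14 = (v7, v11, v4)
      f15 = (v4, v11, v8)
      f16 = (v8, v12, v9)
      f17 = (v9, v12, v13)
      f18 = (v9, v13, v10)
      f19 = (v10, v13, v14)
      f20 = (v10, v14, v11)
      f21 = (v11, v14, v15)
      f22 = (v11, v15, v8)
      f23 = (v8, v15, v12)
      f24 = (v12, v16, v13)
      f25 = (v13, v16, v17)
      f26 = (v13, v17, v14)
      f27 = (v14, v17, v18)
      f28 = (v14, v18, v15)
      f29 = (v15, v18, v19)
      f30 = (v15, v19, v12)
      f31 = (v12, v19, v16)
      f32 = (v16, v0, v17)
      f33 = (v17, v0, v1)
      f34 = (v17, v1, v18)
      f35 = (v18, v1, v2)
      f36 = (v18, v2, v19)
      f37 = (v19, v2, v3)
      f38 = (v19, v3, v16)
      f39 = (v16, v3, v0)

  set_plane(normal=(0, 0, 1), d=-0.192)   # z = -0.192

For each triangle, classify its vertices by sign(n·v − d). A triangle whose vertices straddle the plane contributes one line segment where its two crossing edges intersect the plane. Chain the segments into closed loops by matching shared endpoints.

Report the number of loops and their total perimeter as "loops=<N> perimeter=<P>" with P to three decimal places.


loops=2 perimeter=18.692

Straddling triangles (20 of 40):
  (v2,v6,v3) [++-] → (0.954404, 0.588536, -0.192)–(1.382, 0, -0.192)  len=0.7275
  (v3,v6,v7) [-+-] → (0.954404, 0.588536, -0.192)–(0.427028, 1.31439, -0.192)  len=0.8972
  (v3,v7,v0) [--+] → (1.27062, 0.725856, -0.192)–(1.798, 0, -0.192)  len=0.8972
  (v0,v7,v4) [+-+] → (1.27062, 0.725856, -0.192)–(0.555572, 1.71001, -0.192)  len=1.2165
  (v6,v10,v7) [++-] → (-0.26478, 1.0896, -0.192)–(0.427028, 1.31439, -0.192)  len=0.7274
  (v7,v10,v11) [-+-] → (-0.26478, 1.0896, -0.192)–(-1.11803, 0.812348, -0.192)  len=0.8972
  (v7,v11,v4) [--+] → (-0.297676, 1.43276, -0.192)–(0.555572, 1.71001, -0.192)  len=0.8972
  (v4,v11,v8) [+-+] → (-0.297676, 1.43276, -0.192)–(-1.45457, 1.05685, -0.192)  len=1.2164
  (v10,v14,v11) [++-] → (-1.11803, 0.084868, -0.192)–(-1.11803, 0.812348, -0.192)  len=0.7275
  (v11,v14,v15) [-+-] → (-1.11803, 0.084868, -0.192)–(-1.11803, -0.812348, -0.192)  len=0.8972
  (v11,v15,v8) [--+] → (-1.45457, 0.159636, -0.192)–(-1.45457, 1.05685, -0.192)  len=0.8972
  (v8,v15,v12) [+-+] → (-1.45457, 0.159636, -0.192)–(-1.45457, -1.05685, -0.192)  len=1.2165
  (v14,v18,v15) [++-] → (-0.42622, -1.03714, -0.192)–(-1.11803, -0.812348, -0.192)  len=0.7274
  (v15,v18,v19) [-+-] → (-0.42622, -1.03714, -0.192)–(0.427028, -1.31439, -0.192)  len=0.8972
  (v15,v19,v12) [--+] → (-0.601324, -1.3341, -0.192)–(-1.45457, -1.05685, -0.192)  len=0.8972
  (v12,v19,v16) [+-+] → (-0.601324, -1.3341, -0.192)–(0.555572, -1.71001, -0.192)  len=1.2164
  (v18,v2,v19) [++-] → (0.854624, -0.725856, -0.192)–(0.427028, -1.31439, -0.192)  len=0.7275
  (v19,v2,v3) [-+-] → (0.854624, -0.725856, -0.192)–(1.382, 0, -0.192)  len=0.8972
  (v19,v3,v16) [--+] → (1.08295, -0.984152, -0.192)–(0.555572, -1.71001, -0.192)  len=0.8972
  (v16,v3,v0) [+-+] → (1.08295, -0.984152, -0.192)–(1.798, 0, -0.192)  len=1.2165

Chained into 2 loop(s):
  loop 1: 10 segments, perimeter = 8.1232
  loop 2: 10 segments, perimeter = 10.5683
Total perimeter = 18.692


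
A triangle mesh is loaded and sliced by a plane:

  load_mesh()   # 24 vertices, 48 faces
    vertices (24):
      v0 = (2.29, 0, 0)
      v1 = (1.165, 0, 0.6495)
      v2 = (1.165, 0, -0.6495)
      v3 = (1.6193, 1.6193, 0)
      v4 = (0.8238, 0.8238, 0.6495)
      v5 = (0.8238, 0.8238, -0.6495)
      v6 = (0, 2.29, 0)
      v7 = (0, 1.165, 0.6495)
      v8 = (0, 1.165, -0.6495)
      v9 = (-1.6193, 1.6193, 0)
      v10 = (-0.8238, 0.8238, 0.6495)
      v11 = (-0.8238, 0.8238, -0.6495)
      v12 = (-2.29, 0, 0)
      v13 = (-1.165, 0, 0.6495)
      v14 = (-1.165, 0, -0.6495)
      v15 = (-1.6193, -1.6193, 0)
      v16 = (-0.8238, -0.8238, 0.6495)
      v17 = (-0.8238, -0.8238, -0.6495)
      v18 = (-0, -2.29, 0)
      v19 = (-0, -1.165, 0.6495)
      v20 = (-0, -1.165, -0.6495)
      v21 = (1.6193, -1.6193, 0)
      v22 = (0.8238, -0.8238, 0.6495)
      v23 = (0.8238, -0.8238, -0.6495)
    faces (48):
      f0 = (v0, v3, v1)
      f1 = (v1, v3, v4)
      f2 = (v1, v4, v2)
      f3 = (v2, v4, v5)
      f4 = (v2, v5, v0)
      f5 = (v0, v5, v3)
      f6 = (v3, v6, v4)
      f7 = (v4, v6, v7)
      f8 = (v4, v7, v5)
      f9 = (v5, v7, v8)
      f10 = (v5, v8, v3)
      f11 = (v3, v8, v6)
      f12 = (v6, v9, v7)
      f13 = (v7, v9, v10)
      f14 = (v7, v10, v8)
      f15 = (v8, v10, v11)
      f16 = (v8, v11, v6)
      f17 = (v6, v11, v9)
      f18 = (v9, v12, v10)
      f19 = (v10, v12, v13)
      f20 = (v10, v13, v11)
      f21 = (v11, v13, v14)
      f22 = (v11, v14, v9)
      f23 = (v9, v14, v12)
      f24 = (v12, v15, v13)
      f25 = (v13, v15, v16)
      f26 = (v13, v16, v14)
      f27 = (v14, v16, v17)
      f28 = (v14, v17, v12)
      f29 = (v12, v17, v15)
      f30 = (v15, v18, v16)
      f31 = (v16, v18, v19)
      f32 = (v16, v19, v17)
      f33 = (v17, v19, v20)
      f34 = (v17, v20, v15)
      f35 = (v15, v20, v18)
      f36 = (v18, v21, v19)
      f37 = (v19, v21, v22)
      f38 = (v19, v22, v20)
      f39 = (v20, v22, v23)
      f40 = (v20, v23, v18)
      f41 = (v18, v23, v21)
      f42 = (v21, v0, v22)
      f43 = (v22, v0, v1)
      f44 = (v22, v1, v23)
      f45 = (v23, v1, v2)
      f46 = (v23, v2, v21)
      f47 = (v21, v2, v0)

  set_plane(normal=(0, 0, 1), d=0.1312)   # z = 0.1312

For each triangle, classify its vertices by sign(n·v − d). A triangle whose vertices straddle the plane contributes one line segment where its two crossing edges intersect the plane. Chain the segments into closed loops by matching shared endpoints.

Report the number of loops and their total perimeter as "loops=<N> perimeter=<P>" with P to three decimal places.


Straddling triangles (32 of 48):
  (v0,v3,v1) [--+] → (1.52753, 1.2922, 0.1312)–(2.06275, 0, 0.1312)  len=1.3987
  (v1,v3,v4) [+-+] → (1.52753, 1.2922, 0.1312)–(1.45861, 1.45861, 0.1312)  len=0.1801
  (v1,v4,v2) [++-] → (0.959939, 0.495104, 0.1312)–(1.165, 0, 0.1312)  len=0.5359
  (v2,v4,v5) [-+-] → (0.959939, 0.495104, 0.1312)–(0.8238, 0.8238, 0.1312)  len=0.3558
  (v3,v6,v4) [--+] → (0.166409, 1.99383, 0.1312)–(1.45861, 1.45861, 0.1312)  len=1.3987
  (v4,v6,v7) [+-+] → (0.166409, 1.99383, 0.1312)–(0, 2.06275, 0.1312)  len=0.1801
  (v4,v7,v5) [++-] → (0.328696, 1.02886, 0.1312)–(0.8238, 0.8238, 0.1312)  len=0.5359
  (v5,v7,v8) [-+-] → (0.328696, 1.02886, 0.1312)–(0, 1.165, 0.1312)  len=0.3558
  (v6,v9,v7) [--+] → (-1.2922, 1.52753, 0.1312)–(0, 2.06275, 0.1312)  len=1.3987
  (v7,v9,v10) [+-+] → (-1.2922, 1.52753, 0.1312)–(-1.45861, 1.45861, 0.1312)  len=0.1801
  (v7,v10,v8) [++-] → (-0.495104, 0.959939, 0.1312)–(0, 1.165, 0.1312)  len=0.5359
  (v8,v10,v11) [-+-] → (-0.495104, 0.959939, 0.1312)–(-0.8238, 0.8238, 0.1312)  len=0.3558
  (v9,v12,v10) [--+] → (-1.99383, 0.166409, 0.1312)–(-1.45861, 1.45861, 0.1312)  len=1.3987
  (v10,v12,v13) [+-+] → (-1.99383, 0.166409, 0.1312)–(-2.06275, 0, 0.1312)  len=0.1801
  (v10,v13,v11) [++-] → (-1.02886, 0.328696, 0.1312)–(-0.8238, 0.8238, 0.1312)  len=0.5359
  (v11,v13,v14) [-+-] → (-1.02886, 0.328696, 0.1312)–(-1.165, 0, 0.1312)  len=0.3558
  (v12,v15,v13) [--+] → (-1.52753, -1.2922, 0.1312)–(-2.06275, 0, 0.1312)  len=1.3987
  (v13,v15,v16) [+-+] → (-1.52753, -1.2922, 0.1312)–(-1.45861, -1.45861, 0.1312)  len=0.1801
  (v13,v16,v14) [++-] → (-0.959939, -0.495104, 0.1312)–(-1.165, 0, 0.1312)  len=0.5359
  (v14,v16,v17) [-+-] → (-0.959939, -0.495104, 0.1312)–(-0.8238, -0.8238, 0.1312)  len=0.3558
  (v15,v18,v16) [--+] → (-0.166409, -1.99383, 0.1312)–(-1.45861, -1.45861, 0.1312)  len=1.3987
  (v16,v18,v19) [+-+] → (-0.166409, -1.99383, 0.1312)–(0, -2.06275, 0.1312)  len=0.1801
  (v16,v19,v17) [++-] → (-0.328696, -1.02886, 0.1312)–(-0.8238, -0.8238, 0.1312)  len=0.5359
  (v17,v19,v20) [-+-] → (-0.328696, -1.02886, 0.1312)–(0, -1.165, 0.1312)  len=0.3558
  (v18,v21,v19) [--+] → (1.2922, -1.52753, 0.1312)–(0, -2.06275, 0.1312)  len=1.3987
  (v19,v21,v22) [+-+] → (1.2922, -1.52753, 0.1312)–(1.45861, -1.45861, 0.1312)  len=0.1801
  (v19,v22,v20) [++-] → (0.495104, -0.959939, 0.1312)–(0, -1.165, 0.1312)  len=0.5359
  (v20,v22,v23) [-+-] → (0.495104, -0.959939, 0.1312)–(0.8238, -0.8238, 0.1312)  len=0.3558
  (v21,v0,v22) [--+] → (1.99383, -0.166409, 0.1312)–(1.45861, -1.45861, 0.1312)  len=1.3987
  (v22,v0,v1) [+-+] → (1.99383, -0.166409, 0.1312)–(2.06275, 0, 0.1312)  len=0.1801
  (v22,v1,v23) [++-] → (1.02886, -0.328696, 0.1312)–(0.8238, -0.8238, 0.1312)  len=0.5359
  (v23,v1,v2) [-+-] → (1.02886, -0.328696, 0.1312)–(1.165, 0, 0.1312)  len=0.3558

Chained into 2 loop(s):
  loop 1: 16 segments, perimeter = 12.6302
  loop 2: 16 segments, perimeter = 7.1333
Total perimeter = 19.763

loops=2 perimeter=19.763


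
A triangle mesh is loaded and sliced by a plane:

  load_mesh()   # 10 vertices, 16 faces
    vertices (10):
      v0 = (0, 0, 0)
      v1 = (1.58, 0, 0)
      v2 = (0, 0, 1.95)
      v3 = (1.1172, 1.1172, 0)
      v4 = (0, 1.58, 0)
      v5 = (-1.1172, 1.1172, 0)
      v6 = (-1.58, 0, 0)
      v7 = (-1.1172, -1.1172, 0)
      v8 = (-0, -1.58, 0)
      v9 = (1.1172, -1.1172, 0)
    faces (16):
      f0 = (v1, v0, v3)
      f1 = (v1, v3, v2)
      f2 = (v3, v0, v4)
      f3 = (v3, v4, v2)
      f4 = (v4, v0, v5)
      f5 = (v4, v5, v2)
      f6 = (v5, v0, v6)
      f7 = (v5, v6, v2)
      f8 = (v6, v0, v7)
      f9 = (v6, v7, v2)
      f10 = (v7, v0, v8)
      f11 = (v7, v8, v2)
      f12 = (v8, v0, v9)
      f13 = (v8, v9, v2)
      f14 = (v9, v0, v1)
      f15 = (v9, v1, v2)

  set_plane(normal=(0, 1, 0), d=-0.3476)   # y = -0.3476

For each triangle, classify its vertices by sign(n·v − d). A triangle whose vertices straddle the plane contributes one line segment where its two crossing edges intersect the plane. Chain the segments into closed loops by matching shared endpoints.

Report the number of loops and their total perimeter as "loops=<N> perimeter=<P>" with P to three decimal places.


loops=1 perimeter=7.111

Straddling triangles (8 of 16):
  (v6,v0,v7) [++-] → (-0.3476, -0.3476, 0)–(-1.43601, -0.3476, 0)  len=1.0884
  (v6,v7,v2) [+-+] → (-1.43601, -0.3476, 0)–(-0.3476, -0.3476, 1.34329)  len=1.7289
  (v7,v0,v8) [-+-] → (-0.3476, -0.3476, 0)–(0, -0.3476, 0)  len=0.3476
  (v7,v8,v2) [--+] → (0, -0.3476, 1.521)–(-0.3476, -0.3476, 1.34329)  len=0.3904
  (v8,v0,v9) [-+-] → (0, -0.3476, 0)–(0.3476, -0.3476, 0)  len=0.3476
  (v8,v9,v2) [--+] → (0.3476, -0.3476, 1.34329)–(0, -0.3476, 1.521)  len=0.3904
  (v9,v0,v1) [-++] → (0.3476, -0.3476, 0)–(1.43601, -0.3476, 0)  len=1.0884
  (v9,v1,v2) [-++] → (1.43601, -0.3476, 0)–(0.3476, -0.3476, 1.34329)  len=1.7289

Chained into 1 loop(s):
  loop 1: 8 segments, perimeter = 7.1106
Total perimeter = 7.111


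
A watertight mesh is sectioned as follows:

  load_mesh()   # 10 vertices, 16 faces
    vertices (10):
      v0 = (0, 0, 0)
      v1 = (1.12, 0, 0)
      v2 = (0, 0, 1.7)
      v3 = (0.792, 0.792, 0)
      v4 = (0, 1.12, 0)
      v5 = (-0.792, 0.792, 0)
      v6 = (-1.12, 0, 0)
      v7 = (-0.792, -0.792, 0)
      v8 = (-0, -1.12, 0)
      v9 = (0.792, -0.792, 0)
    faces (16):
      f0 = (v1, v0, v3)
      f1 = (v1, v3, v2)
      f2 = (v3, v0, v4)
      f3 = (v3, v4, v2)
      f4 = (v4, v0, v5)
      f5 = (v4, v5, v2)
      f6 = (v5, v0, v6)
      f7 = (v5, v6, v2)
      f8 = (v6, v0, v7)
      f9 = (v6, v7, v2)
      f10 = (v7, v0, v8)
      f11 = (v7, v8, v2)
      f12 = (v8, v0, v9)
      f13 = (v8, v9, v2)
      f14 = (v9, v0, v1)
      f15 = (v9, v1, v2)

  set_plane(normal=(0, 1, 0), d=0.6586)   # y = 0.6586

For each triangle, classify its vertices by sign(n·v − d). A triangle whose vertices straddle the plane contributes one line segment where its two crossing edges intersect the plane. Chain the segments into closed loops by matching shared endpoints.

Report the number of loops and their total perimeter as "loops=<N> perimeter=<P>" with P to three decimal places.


loops=1 perimeter=3.936

Straddling triangles (8 of 16):
  (v1,v0,v3) [--+] → (0.6586, 0.6586, 0)–(0.847246, 0.6586, 0)  len=0.1886
  (v1,v3,v2) [-+-] → (0.847246, 0.6586, 0)–(0.6586, 0.6586, 0.286338)  len=0.3429
  (v3,v0,v4) [+-+] → (0.6586, 0.6586, 0)–(0, 0.6586, 0)  len=0.6586
  (v3,v4,v2) [++-] → (0, 0.6586, 0.700339)–(0.6586, 0.6586, 0.286338)  len=0.7779
  (v4,v0,v5) [+-+] → (0, 0.6586, 0)–(-0.6586, 0.6586, 0)  len=0.6586
  (v4,v5,v2) [++-] → (-0.6586, 0.6586, 0.286338)–(0, 0.6586, 0.700339)  len=0.7779
  (v5,v0,v6) [+--] → (-0.6586, 0.6586, 0)–(-0.847246, 0.6586, 0)  len=0.1886
  (v5,v6,v2) [+--] → (-0.847246, 0.6586, 0)–(-0.6586, 0.6586, 0.286338)  len=0.3429

Chained into 1 loop(s):
  loop 1: 8 segments, perimeter = 3.9361
Total perimeter = 3.936


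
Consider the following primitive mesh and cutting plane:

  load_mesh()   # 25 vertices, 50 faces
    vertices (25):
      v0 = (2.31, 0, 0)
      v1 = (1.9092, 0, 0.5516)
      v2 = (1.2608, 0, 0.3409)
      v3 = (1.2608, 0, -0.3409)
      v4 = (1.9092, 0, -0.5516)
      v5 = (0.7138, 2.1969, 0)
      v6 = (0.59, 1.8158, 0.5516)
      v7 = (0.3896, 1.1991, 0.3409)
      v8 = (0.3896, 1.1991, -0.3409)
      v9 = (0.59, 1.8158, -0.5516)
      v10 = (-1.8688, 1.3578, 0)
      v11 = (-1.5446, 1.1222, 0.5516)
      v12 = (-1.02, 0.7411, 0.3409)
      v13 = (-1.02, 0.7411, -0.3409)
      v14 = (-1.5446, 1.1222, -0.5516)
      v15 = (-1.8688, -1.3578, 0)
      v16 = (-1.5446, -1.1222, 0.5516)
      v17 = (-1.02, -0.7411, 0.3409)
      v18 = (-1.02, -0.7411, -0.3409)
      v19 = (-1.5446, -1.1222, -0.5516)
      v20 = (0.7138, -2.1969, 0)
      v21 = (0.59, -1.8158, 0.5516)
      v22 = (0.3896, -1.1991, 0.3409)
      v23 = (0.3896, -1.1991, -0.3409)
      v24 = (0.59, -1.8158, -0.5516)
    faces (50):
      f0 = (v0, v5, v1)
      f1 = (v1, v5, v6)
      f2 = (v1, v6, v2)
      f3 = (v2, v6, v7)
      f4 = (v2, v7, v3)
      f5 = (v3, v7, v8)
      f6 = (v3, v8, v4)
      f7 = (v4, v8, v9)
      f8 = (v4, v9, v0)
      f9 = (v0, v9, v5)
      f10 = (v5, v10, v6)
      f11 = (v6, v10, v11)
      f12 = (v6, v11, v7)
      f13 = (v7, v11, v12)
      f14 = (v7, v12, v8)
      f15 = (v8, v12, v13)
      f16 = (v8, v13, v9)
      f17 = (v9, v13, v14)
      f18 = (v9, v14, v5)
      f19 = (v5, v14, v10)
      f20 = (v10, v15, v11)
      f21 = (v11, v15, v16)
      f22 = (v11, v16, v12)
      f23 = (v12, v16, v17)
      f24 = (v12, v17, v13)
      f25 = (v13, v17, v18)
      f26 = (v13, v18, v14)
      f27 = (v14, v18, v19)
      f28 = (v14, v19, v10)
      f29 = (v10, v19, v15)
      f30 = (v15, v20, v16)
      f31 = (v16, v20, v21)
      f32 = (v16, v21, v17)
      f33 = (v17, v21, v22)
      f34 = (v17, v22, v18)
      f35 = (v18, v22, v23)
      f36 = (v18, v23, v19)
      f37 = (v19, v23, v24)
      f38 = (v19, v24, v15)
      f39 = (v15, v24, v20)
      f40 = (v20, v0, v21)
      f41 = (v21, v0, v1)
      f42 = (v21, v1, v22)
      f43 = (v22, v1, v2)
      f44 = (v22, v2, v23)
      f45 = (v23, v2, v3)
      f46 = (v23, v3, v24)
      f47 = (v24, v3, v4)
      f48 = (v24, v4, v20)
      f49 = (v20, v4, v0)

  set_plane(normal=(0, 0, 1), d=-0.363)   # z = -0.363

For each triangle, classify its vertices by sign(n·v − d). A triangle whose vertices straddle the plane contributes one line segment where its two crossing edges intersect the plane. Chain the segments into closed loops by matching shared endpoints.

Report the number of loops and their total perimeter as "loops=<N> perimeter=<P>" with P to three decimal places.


Straddling triangles (20 of 50):
  (v3,v8,v4) [++-] → (0.548989, 1.07333, -0.363)–(1.32881, 0, -0.363)  len=1.3267
  (v4,v8,v9) [-+-] → (0.548989, 1.07333, -0.363)–(0.41062, 1.26378, -0.363)  len=0.2354
  (v4,v9,v0) [--+] → (1.17809, 1.19495, -0.363)–(2.04624, 0, -0.363)  len=1.4770
  (v0,v9,v5) [+-+] → (1.17809, 1.19495, -0.363)–(0.632329, 1.9461, -0.363)  len=0.9285
  (v8,v13,v9) [++-] → (-0.85113, 0.853824, -0.363)–(0.41062, 1.26378, -0.363)  len=1.3267
  (v9,v13,v14) [-+-] → (-0.85113, 0.853824, -0.363)–(-1.07502, 0.781073, -0.363)  len=0.2354
  (v9,v14,v5) [--+] → (-0.77242, 1.48966, -0.363)–(0.632329, 1.9461, -0.363)  len=1.4770
  (v5,v14,v10) [+-+] → (-0.77242, 1.48966, -0.363)–(-1.65545, 1.20276, -0.363)  len=0.9285
  (v13,v18,v14) [++-] → (-1.07502, -0.545661, -0.363)–(-1.07502, 0.781073, -0.363)  len=1.3267
  (v14,v18,v19) [-+-] → (-1.07502, -0.545661, -0.363)–(-1.07502, -0.781073, -0.363)  len=0.2354
  (v14,v19,v10) [--+] → (-1.65545, -0.274252, -0.363)–(-1.65545, 1.20276, -0.363)  len=1.4770
  (v10,v19,v15) [+-+] → (-1.65545, -0.274252, -0.363)–(-1.65545, -1.20276, -0.363)  len=0.9285
  (v18,v23,v19) [++-] → (0.186725, -1.19103, -0.363)–(-1.07502, -0.781073, -0.363)  len=1.3267
  (v19,v23,v24) [-+-] → (0.186725, -1.19103, -0.363)–(0.41062, -1.26378, -0.363)  len=0.2354
  (v19,v24,v15) [--+] → (-0.250699, -1.6592, -0.363)–(-1.65545, -1.20276, -0.363)  len=1.4770
  (v15,v24,v20) [+-+] → (-0.250699, -1.6592, -0.363)–(0.632329, -1.9461, -0.363)  len=0.9285
  (v23,v3,v24) [++-] → (1.19044, -0.190456, -0.363)–(0.41062, -1.26378, -0.363)  len=1.3267
  (v24,v3,v4) [-+-] → (1.19044, -0.190456, -0.363)–(1.32881, 0, -0.363)  len=0.2354
  (v24,v4,v20) [--+] → (1.50048, -0.751152, -0.363)–(0.632329, -1.9461, -0.363)  len=1.4770
  (v20,v4,v0) [+-+] → (1.50048, -0.751152, -0.363)–(2.04624, 0, -0.363)  len=0.9285

Chained into 2 loop(s):
  loop 1: 10 segments, perimeter = 7.8106
  loop 2: 10 segments, perimeter = 12.0275
Total perimeter = 19.838

loops=2 perimeter=19.838


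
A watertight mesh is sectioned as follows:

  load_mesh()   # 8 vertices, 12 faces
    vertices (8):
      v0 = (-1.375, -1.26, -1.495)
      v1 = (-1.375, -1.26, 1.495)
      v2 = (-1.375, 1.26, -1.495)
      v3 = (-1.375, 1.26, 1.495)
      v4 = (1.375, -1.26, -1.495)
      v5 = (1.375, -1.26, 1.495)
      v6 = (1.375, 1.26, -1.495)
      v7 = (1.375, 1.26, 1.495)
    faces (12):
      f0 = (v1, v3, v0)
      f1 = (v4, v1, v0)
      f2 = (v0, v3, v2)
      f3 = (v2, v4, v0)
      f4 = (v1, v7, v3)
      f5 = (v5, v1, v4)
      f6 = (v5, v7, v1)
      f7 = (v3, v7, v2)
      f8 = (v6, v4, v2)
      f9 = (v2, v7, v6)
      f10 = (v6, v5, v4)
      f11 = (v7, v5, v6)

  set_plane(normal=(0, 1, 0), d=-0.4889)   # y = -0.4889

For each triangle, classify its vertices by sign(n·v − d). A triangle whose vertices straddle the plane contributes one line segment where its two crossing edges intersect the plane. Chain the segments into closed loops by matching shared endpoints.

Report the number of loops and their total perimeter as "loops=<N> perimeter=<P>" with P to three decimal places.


loops=1 perimeter=11.480

Straddling triangles (8 of 12):
  (v1,v3,v0) [-+-] → (-1.375, -0.4889, 1.495)–(-1.375, -0.4889, -0.580084)  len=2.0751
  (v0,v3,v2) [-++] → (-1.375, -0.4889, -0.580084)–(-1.375, -0.4889, -1.495)  len=0.9149
  (v2,v4,v0) [+--] → (0.533522, -0.4889, -1.495)–(-1.375, -0.4889, -1.495)  len=1.9085
  (v1,v7,v3) [-++] → (-0.533522, -0.4889, 1.495)–(-1.375, -0.4889, 1.495)  len=0.8415
  (v5,v7,v1) [-+-] → (1.375, -0.4889, 1.495)–(-0.533522, -0.4889, 1.495)  len=1.9085
  (v6,v4,v2) [+-+] → (1.375, -0.4889, -1.495)–(0.533522, -0.4889, -1.495)  len=0.8415
  (v6,v5,v4) [+--] → (1.375, -0.4889, 0.580084)–(1.375, -0.4889, -1.495)  len=2.0751
  (v7,v5,v6) [+-+] → (1.375, -0.4889, 1.495)–(1.375, -0.4889, 0.580084)  len=0.9149

Chained into 1 loop(s):
  loop 1: 8 segments, perimeter = 11.4800
Total perimeter = 11.480


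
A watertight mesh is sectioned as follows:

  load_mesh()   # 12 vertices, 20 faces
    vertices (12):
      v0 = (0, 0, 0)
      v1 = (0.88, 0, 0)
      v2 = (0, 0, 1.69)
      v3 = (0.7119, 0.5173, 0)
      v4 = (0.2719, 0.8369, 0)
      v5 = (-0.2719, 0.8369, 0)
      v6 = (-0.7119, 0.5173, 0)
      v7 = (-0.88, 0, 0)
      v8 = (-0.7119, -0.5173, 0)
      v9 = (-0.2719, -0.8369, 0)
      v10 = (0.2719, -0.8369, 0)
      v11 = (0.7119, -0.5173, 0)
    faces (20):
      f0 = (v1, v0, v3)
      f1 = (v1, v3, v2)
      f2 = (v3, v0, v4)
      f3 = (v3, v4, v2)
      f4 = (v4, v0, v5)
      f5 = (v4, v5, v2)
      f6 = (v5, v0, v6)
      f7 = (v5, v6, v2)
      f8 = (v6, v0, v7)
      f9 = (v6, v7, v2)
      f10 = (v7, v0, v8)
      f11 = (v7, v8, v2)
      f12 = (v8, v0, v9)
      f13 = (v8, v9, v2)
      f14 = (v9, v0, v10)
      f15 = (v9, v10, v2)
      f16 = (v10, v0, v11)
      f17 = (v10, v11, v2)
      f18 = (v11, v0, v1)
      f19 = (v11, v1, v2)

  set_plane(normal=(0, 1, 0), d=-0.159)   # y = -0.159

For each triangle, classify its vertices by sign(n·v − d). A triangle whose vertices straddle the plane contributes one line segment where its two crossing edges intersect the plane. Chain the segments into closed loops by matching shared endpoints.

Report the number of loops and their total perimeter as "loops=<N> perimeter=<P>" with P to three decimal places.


Straddling triangles (10 of 20):
  (v7,v0,v8) [++-] → (-0.218813, -0.159, 0)–(-0.828332, -0.159, 0)  len=0.6095
  (v7,v8,v2) [+-+] → (-0.828332, -0.159, 0)–(-0.218813, -0.159, 1.17055)  len=1.3197
  (v8,v0,v9) [-+-] → (-0.218813, -0.159, 0)–(-0.0516574, -0.159, 0)  len=0.1672
  (v8,v9,v2) [--+] → (-0.0516574, -0.159, 1.36892)–(-0.218813, -0.159, 1.17055)  len=0.2594
  (v9,v0,v10) [-+-] → (-0.0516574, -0.159, 0)–(0.0516574, -0.159, 0)  len=0.1033
  (v9,v10,v2) [--+] → (0.0516574, -0.159, 1.36892)–(-0.0516574, -0.159, 1.36892)  len=0.1033
  (v10,v0,v11) [-+-] → (0.0516574, -0.159, 0)–(0.218813, -0.159, 0)  len=0.1672
  (v10,v11,v2) [--+] → (0.218813, -0.159, 1.17055)–(0.0516574, -0.159, 1.36892)  len=0.2594
  (v11,v0,v1) [-++] → (0.218813, -0.159, 0)–(0.828332, -0.159, 0)  len=0.6095
  (v11,v1,v2) [-++] → (0.828332, -0.159, 0)–(0.218813, -0.159, 1.17055)  len=1.3197

Chained into 1 loop(s):
  loop 1: 10 segments, perimeter = 4.9183
Total perimeter = 4.918

loops=1 perimeter=4.918


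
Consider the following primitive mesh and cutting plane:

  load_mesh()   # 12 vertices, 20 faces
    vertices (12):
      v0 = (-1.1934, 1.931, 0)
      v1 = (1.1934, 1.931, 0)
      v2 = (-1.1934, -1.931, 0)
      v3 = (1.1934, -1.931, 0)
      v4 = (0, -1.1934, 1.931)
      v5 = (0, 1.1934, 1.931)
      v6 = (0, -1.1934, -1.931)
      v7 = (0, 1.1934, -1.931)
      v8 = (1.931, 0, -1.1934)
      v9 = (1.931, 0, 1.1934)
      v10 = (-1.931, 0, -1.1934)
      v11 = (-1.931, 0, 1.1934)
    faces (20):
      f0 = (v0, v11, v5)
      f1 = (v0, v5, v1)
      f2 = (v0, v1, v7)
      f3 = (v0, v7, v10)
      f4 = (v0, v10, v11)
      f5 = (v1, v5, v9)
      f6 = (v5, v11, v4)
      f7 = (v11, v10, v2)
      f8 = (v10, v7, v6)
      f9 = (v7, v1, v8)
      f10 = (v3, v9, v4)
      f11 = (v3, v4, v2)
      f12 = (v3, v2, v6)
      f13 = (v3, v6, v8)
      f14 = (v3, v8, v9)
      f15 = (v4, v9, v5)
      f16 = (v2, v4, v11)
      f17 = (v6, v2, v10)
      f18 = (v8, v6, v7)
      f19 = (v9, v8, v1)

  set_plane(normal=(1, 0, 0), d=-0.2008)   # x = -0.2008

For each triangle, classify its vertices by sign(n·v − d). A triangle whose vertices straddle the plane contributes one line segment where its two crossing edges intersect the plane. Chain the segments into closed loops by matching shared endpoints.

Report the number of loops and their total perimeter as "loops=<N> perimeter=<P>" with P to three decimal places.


loops=1 perimeter=12.558

Straddling triangles (10 of 20):
  (v0,v11,v5) [--+] → (-0.2008, 1.0693, 1.8543)–(-0.2008, 1.31751, 1.60609)  len=0.3510
  (v0,v5,v1) [-++] → (-0.2008, 1.31751, 1.60609)–(-0.2008, 1.931, 0)  len=1.7193
  (v0,v1,v7) [-++] → (-0.2008, 1.931, 0)–(-0.2008, 1.31751, -1.60609)  len=1.7193
  (v0,v7,v10) [-+-] → (-0.2008, 1.31751, -1.60609)–(-0.2008, 1.0693, -1.8543)  len=0.3510
  (v5,v11,v4) [+-+] → (-0.2008, 1.0693, 1.8543)–(-0.2008, -1.0693, 1.8543)  len=2.1386
  (v10,v7,v6) [-++] → (-0.2008, 1.0693, -1.8543)–(-0.2008, -1.0693, -1.8543)  len=2.1386
  (v3,v4,v2) [++-] → (-0.2008, -1.31751, 1.60609)–(-0.2008, -1.931, 0)  len=1.7193
  (v3,v2,v6) [+-+] → (-0.2008, -1.931, 0)–(-0.2008, -1.31751, -1.60609)  len=1.7193
  (v2,v4,v11) [-+-] → (-0.2008, -1.31751, 1.60609)–(-0.2008, -1.0693, 1.8543)  len=0.3510
  (v6,v2,v10) [+--] → (-0.2008, -1.31751, -1.60609)–(-0.2008, -1.0693, -1.8543)  len=0.3510

Chained into 1 loop(s):
  loop 1: 10 segments, perimeter = 12.5584
Total perimeter = 12.558


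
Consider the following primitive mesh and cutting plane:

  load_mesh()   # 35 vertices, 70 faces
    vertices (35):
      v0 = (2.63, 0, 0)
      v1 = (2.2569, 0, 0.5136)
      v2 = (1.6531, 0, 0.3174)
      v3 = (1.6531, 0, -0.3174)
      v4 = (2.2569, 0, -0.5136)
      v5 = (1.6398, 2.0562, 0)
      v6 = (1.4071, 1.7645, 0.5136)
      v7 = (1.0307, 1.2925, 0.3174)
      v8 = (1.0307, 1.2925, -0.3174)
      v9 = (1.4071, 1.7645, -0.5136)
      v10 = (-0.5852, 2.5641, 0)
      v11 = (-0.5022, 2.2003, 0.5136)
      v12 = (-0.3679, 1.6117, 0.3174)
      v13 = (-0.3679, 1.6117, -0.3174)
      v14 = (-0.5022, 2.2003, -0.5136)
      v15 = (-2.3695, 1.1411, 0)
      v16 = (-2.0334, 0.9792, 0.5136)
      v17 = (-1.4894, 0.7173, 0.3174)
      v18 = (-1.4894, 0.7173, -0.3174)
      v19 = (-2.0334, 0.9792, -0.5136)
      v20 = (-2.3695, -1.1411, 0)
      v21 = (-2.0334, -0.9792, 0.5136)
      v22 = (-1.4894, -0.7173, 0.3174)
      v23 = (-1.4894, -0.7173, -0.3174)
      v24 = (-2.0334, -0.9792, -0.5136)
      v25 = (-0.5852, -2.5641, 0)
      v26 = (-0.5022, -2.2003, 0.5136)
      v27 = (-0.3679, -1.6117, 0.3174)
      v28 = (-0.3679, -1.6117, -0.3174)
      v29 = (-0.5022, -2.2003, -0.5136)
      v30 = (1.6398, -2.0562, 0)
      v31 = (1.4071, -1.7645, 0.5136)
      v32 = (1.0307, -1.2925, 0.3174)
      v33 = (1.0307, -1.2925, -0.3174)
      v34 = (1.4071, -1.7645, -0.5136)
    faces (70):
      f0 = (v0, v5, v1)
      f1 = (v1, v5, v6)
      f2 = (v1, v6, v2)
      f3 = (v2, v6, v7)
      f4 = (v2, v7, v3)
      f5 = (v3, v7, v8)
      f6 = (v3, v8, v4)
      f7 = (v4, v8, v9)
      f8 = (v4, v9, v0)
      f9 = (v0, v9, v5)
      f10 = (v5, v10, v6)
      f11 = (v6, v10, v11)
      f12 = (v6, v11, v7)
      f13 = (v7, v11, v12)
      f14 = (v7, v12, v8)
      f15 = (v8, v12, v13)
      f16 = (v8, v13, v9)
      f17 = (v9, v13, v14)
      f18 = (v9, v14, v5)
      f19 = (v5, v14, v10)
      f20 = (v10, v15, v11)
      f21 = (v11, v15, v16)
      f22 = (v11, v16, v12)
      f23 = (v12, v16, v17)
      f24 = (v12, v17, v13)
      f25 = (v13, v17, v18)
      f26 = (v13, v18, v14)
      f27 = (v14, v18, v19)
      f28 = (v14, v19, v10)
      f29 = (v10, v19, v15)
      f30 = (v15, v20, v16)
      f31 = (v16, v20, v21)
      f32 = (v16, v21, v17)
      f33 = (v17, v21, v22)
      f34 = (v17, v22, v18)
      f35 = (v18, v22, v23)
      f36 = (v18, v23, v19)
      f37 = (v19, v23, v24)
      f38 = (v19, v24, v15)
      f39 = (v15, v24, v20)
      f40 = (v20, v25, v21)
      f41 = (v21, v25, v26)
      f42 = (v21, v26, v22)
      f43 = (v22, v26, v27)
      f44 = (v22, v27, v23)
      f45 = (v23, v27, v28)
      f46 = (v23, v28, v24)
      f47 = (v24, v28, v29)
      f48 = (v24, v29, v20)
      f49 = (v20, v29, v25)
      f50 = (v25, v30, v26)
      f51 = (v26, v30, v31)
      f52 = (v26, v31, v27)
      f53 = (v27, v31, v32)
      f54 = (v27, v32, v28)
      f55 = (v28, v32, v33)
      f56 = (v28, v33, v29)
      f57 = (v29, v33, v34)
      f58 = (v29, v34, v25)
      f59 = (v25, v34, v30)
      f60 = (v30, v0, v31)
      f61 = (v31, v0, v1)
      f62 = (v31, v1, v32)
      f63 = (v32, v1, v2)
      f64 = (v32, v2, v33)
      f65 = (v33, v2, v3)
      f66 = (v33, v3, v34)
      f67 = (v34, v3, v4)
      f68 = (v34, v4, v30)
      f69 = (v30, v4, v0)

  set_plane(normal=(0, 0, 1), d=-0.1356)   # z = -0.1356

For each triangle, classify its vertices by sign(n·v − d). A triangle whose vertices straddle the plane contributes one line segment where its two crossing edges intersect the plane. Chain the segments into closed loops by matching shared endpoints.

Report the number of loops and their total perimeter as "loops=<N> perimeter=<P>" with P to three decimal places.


Straddling triangles (28 of 70):
  (v2,v7,v3) [++-] → (1.47485, 0.370158, -0.1356)–(1.6531, 0, -0.1356)  len=0.4108
  (v3,v7,v8) [-+-] → (1.47485, 0.370158, -0.1356)–(1.0307, 1.2925, -0.1356)  len=1.0237
  (v4,v9,v0) [--+] → (2.30713, 0.465861, -0.1356)–(2.53149, 0, -0.1356)  len=0.5171
  (v0,v9,v5) [+-+] → (2.30713, 0.465861, -0.1356)–(1.57836, 1.97919, -0.1356)  len=1.6797
  (v7,v12,v8) [++-] → (0.630156, 1.38392, -0.1356)–(1.0307, 1.2925, -0.1356)  len=0.4108
  (v8,v12,v13) [-+-] → (0.630156, 1.38392, -0.1356)–(-0.3679, 1.6117, -0.1356)  len=1.0237
  (v9,v14,v5) [--+] → (1.07427, 2.09425, -0.1356)–(1.57836, 1.97919, -0.1356)  len=0.5171
  (v5,v14,v10) [+-+] → (1.07427, 2.09425, -0.1356)–(-0.563286, 2.46805, -0.1356)  len=1.6797
  (v12,v17,v13) [++-] → (-0.689086, 1.35555, -0.1356)–(-0.3679, 1.6117, -0.1356)  len=0.4108
  (v13,v17,v18) [-+-] → (-0.689086, 1.35555, -0.1356)–(-1.4894, 0.7173, -0.1356)  len=1.0237
  (v14,v19,v10) [--+] → (-0.967552, 2.14566, -0.1356)–(-0.563286, 2.46805, -0.1356)  len=0.5171
  (v10,v19,v15) [+-+] → (-0.967552, 2.14566, -0.1356)–(-2.28076, 1.09836, -0.1356)  len=1.6797
  (v17,v22,v18) [++-] → (-1.4894, 0.306446, -0.1356)–(-1.4894, 0.7173, -0.1356)  len=0.4109
  (v18,v22,v23) [-+-] → (-1.4894, 0.306446, -0.1356)–(-1.4894, -0.7173, -0.1356)  len=1.0237
  (v19,v24,v15) [--+] → (-2.28076, 0.581301, -0.1356)–(-2.28076, 1.09836, -0.1356)  len=0.5171
  (v15,v24,v20) [+-+] → (-2.28076, 0.581301, -0.1356)–(-2.28076, -1.09836, -0.1356)  len=1.6797
  (v22,v27,v23) [++-] → (-1.16821, -0.973447, -0.1356)–(-1.4894, -0.7173, -0.1356)  len=0.4108
  (v23,v27,v28) [-+-] → (-1.16821, -0.973447, -0.1356)–(-0.3679, -1.6117, -0.1356)  len=1.0237
  (v24,v29,v20) [--+] → (-1.8765, -1.42075, -0.1356)–(-2.28076, -1.09836, -0.1356)  len=0.5171
  (v20,v29,v25) [+-+] → (-1.8765, -1.42075, -0.1356)–(-0.563286, -2.46805, -0.1356)  len=1.6797
  (v27,v32,v28) [++-] → (0.0326442, -1.52028, -0.1356)–(-0.3679, -1.6117, -0.1356)  len=0.4108
  (v28,v32,v33) [-+-] → (0.0326442, -1.52028, -0.1356)–(1.0307, -1.2925, -0.1356)  len=1.0237
  (v29,v34,v25) [--+] → (-0.0591956, -2.35299, -0.1356)–(-0.563286, -2.46805, -0.1356)  len=0.5171
  (v25,v34,v30) [+-+] → (-0.0591956, -2.35299, -0.1356)–(1.57836, -1.97919, -0.1356)  len=1.6797
  (v32,v2,v33) [++-] → (1.20895, -0.922342, -0.1356)–(1.0307, -1.2925, -0.1356)  len=0.4108
  (v33,v2,v3) [-+-] → (1.20895, -0.922342, -0.1356)–(1.6531, 0, -0.1356)  len=1.0237
  (v34,v4,v30) [--+] → (1.80273, -1.51332, -0.1356)–(1.57836, -1.97919, -0.1356)  len=0.5171
  (v30,v4,v0) [+-+] → (1.80273, -1.51332, -0.1356)–(2.53149, 0, -0.1356)  len=1.6797

Chained into 2 loop(s):
  loop 1: 14 segments, perimeter = 10.0418
  loop 2: 14 segments, perimeter = 15.3772
Total perimeter = 25.419

loops=2 perimeter=25.419


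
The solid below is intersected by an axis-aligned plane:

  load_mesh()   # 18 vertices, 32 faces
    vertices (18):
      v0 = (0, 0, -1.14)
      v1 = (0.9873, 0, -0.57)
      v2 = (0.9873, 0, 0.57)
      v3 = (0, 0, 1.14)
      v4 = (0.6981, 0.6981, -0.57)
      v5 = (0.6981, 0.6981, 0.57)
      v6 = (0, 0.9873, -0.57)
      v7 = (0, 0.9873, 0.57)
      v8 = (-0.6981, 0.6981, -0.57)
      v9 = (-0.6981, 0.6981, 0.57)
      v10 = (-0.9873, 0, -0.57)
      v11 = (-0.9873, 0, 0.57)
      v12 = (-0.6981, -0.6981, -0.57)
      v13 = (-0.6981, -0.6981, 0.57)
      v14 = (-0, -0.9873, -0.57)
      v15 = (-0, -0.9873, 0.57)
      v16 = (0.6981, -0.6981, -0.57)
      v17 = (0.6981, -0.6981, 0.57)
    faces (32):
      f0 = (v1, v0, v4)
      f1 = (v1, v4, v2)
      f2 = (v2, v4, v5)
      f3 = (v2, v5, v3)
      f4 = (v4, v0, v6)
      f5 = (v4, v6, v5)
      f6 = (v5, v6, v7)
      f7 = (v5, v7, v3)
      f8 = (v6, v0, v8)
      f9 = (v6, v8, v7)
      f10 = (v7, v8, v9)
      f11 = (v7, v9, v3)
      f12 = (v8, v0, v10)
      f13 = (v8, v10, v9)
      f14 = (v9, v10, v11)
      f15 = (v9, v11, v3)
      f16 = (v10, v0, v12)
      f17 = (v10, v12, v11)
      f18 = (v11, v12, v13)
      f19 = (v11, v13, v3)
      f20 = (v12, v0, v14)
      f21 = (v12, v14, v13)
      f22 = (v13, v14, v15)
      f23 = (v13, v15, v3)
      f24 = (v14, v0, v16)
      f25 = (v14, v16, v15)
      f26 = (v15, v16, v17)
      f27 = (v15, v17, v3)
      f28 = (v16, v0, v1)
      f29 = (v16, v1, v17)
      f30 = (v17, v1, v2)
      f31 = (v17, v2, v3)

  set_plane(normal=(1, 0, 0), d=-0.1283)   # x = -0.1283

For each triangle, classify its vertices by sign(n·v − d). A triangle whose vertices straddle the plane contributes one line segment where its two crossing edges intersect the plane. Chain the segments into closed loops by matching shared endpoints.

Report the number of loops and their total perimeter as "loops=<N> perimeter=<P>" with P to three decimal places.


loops=1 perimeter=6.530

Straddling triangles (12 of 32):
  (v6,v0,v8) [++-] → (-0.1283, 0.1283, -1.03524)–(-0.1283, 0.93415, -0.57)  len=0.9305
  (v6,v8,v7) [+-+] → (-0.1283, 0.93415, -0.57)–(-0.1283, 0.93415, 0.360486)  len=0.9305
  (v7,v8,v9) [+--] → (-0.1283, 0.93415, 0.360486)–(-0.1283, 0.93415, 0.57)  len=0.2095
  (v7,v9,v3) [+-+] → (-0.1283, 0.93415, 0.57)–(-0.1283, 0.1283, 1.03524)  len=0.9305
  (v8,v0,v10) [-+-] → (-0.1283, 0.1283, -1.03524)–(-0.1283, 0, -1.06593)  len=0.1319
  (v9,v11,v3) [--+] → (-0.1283, 0, 1.06593)–(-0.1283, 0.1283, 1.03524)  len=0.1319
  (v10,v0,v12) [-+-] → (-0.1283, 0, -1.06593)–(-0.1283, -0.1283, -1.03524)  len=0.1319
  (v11,v13,v3) [--+] → (-0.1283, -0.1283, 1.03524)–(-0.1283, 0, 1.06593)  len=0.1319
  (v12,v0,v14) [-++] → (-0.1283, -0.1283, -1.03524)–(-0.1283, -0.93415, -0.57)  len=0.9305
  (v12,v14,v13) [-+-] → (-0.1283, -0.93415, -0.57)–(-0.1283, -0.93415, -0.360486)  len=0.2095
  (v13,v14,v15) [-++] → (-0.1283, -0.93415, -0.360486)–(-0.1283, -0.93415, 0.57)  len=0.9305
  (v13,v15,v3) [-++] → (-0.1283, -0.93415, 0.57)–(-0.1283, -0.1283, 1.03524)  len=0.9305

Chained into 1 loop(s):
  loop 1: 12 segments, perimeter = 6.5297
Total perimeter = 6.530


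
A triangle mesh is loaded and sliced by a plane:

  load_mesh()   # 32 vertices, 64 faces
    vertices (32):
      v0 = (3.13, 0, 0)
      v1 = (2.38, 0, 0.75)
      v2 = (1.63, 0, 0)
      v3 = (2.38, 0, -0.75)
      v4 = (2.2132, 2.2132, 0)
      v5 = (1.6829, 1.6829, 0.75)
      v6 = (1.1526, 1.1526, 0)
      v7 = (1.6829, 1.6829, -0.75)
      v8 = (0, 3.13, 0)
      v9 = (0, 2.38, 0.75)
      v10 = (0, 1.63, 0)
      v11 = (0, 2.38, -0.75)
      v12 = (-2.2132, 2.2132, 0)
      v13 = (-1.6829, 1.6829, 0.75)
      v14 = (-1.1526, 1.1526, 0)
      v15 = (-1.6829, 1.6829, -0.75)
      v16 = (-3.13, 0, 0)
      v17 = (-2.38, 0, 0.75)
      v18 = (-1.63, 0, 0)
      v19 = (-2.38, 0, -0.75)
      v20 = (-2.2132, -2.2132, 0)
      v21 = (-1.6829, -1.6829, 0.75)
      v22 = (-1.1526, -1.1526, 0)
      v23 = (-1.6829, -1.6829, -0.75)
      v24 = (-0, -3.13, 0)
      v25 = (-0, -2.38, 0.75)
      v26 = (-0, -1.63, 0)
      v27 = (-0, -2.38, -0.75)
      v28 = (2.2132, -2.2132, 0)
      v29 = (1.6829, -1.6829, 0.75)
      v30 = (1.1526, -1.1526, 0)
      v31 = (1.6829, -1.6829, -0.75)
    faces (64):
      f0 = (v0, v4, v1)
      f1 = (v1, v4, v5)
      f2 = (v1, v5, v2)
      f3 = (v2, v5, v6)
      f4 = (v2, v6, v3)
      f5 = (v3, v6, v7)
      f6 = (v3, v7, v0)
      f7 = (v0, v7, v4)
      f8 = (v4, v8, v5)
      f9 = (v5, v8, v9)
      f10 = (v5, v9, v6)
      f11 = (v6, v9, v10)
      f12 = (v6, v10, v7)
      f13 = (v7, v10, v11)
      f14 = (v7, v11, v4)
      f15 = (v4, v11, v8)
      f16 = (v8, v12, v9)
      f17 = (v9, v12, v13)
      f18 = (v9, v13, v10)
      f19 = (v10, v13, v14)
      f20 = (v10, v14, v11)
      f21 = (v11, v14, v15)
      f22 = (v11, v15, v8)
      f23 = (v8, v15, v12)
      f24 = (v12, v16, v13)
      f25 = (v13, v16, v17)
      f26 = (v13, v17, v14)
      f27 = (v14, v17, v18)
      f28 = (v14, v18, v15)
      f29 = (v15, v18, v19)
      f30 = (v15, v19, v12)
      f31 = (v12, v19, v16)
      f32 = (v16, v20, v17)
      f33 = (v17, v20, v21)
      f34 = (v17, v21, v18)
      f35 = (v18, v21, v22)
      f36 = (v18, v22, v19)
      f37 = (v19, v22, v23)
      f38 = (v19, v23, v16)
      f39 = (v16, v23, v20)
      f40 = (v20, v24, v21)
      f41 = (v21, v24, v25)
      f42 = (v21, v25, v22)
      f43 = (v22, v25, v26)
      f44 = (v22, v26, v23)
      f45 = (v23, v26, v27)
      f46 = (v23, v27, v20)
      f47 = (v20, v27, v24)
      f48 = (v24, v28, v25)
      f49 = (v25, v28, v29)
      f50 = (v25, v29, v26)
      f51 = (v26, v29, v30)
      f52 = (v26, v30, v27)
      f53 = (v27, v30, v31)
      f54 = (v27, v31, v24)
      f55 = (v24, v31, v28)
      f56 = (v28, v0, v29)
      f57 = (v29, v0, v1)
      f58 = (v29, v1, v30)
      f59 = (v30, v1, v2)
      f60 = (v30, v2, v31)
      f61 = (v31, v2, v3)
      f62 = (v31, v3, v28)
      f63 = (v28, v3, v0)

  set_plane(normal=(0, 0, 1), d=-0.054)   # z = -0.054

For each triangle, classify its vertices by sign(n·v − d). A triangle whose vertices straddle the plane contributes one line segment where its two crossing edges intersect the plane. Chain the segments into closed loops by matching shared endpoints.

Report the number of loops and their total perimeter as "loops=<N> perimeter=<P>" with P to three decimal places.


Straddling triangles (32 of 64):
  (v2,v6,v3) [++-] → (1.24097, 1.06961, -0.054)–(1.684, 0, -0.054)  len=1.1577
  (v3,v6,v7) [-+-] → (1.24097, 1.06961, -0.054)–(1.19078, 1.19078, -0.054)  len=0.1312
  (v3,v7,v0) [--+] → (3.02581, 0.121169, -0.054)–(3.076, 0, -0.054)  len=0.1312
  (v0,v7,v4) [+-+] → (3.02581, 0.121169, -0.054)–(2.17502, 2.17502, -0.054)  len=2.2231
  (v6,v10,v7) [++-] → (0.121169, 1.63381, -0.054)–(1.19078, 1.19078, -0.054)  len=1.1577
  (v7,v10,v11) [-+-] → (0.121169, 1.63381, -0.054)–(0, 1.684, -0.054)  len=0.1312
  (v7,v11,v4) [--+] → (2.05385, 2.22521, -0.054)–(2.17502, 2.17502, -0.054)  len=0.1312
  (v4,v11,v8) [+-+] → (2.05385, 2.22521, -0.054)–(0, 3.076, -0.054)  len=2.2231
  (v10,v14,v11) [++-] → (-1.06961, 1.24097, -0.054)–(0, 1.684, -0.054)  len=1.1577
  (v11,v14,v15) [-+-] → (-1.06961, 1.24097, -0.054)–(-1.19078, 1.19078, -0.054)  len=0.1312
  (v11,v15,v8) [--+] → (-0.121169, 3.02581, -0.054)–(0, 3.076, -0.054)  len=0.1312
  (v8,v15,v12) [+-+] → (-0.121169, 3.02581, -0.054)–(-2.17502, 2.17502, -0.054)  len=2.2231
  (v14,v18,v15) [++-] → (-1.63381, 0.121169, -0.054)–(-1.19078, 1.19078, -0.054)  len=1.1577
  (v15,v18,v19) [-+-] → (-1.63381, 0.121169, -0.054)–(-1.684, 0, -0.054)  len=0.1312
  (v15,v19,v12) [--+] → (-2.22521, 2.05385, -0.054)–(-2.17502, 2.17502, -0.054)  len=0.1312
  (v12,v19,v16) [+-+] → (-2.22521, 2.05385, -0.054)–(-3.076, 0, -0.054)  len=2.2231
  (v18,v22,v19) [++-] → (-1.24097, -1.06961, -0.054)–(-1.684, 0, -0.054)  len=1.1577
  (v19,v22,v23) [-+-] → (-1.24097, -1.06961, -0.054)–(-1.19078, -1.19078, -0.054)  len=0.1312
  (v19,v23,v16) [--+] → (-3.02581, -0.121169, -0.054)–(-3.076, 0, -0.054)  len=0.1312
  (v16,v23,v20) [+-+] → (-3.02581, -0.121169, -0.054)–(-2.17502, -2.17502, -0.054)  len=2.2231
  (v22,v26,v23) [++-] → (-0.121169, -1.63381, -0.054)–(-1.19078, -1.19078, -0.054)  len=1.1577
  (v23,v26,v27) [-+-] → (-0.121169, -1.63381, -0.054)–(0, -1.684, -0.054)  len=0.1312
  (v23,v27,v20) [--+] → (-2.05385, -2.22521, -0.054)–(-2.17502, -2.17502, -0.054)  len=0.1312
  (v20,v27,v24) [+-+] → (-2.05385, -2.22521, -0.054)–(0, -3.076, -0.054)  len=2.2231
  (v26,v30,v27) [++-] → (1.06961, -1.24097, -0.054)–(0, -1.684, -0.054)  len=1.1577
  (v27,v30,v31) [-+-] → (1.06961, -1.24097, -0.054)–(1.19078, -1.19078, -0.054)  len=0.1312
  (v27,v31,v24) [--+] → (0.121169, -3.02581, -0.054)–(0, -3.076, -0.054)  len=0.1312
  (v24,v31,v28) [+-+] → (0.121169, -3.02581, -0.054)–(2.17502, -2.17502, -0.054)  len=2.2231
  (v30,v2,v31) [++-] → (1.63381, -0.121169, -0.054)–(1.19078, -1.19078, -0.054)  len=1.1577
  (v31,v2,v3) [-+-] → (1.63381, -0.121169, -0.054)–(1.684, 0, -0.054)  len=0.1312
  (v31,v3,v28) [--+] → (2.22521, -2.05385, -0.054)–(2.17502, -2.17502, -0.054)  len=0.1312
  (v28,v3,v0) [+-+] → (2.22521, -2.05385, -0.054)–(3.076, 0, -0.054)  len=2.2231

Chained into 2 loop(s):
  loop 1: 16 segments, perimeter = 10.3111
  loop 2: 16 segments, perimeter = 18.8340
Total perimeter = 29.145

loops=2 perimeter=29.145
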